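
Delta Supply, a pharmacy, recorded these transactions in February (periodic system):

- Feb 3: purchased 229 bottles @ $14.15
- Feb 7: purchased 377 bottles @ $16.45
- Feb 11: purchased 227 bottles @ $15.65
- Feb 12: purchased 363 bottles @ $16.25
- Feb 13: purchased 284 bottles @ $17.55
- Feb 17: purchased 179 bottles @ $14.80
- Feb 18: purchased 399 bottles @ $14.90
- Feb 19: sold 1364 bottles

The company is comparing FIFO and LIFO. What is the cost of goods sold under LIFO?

COGS = $21,652.60

FIFO COGS: 229 @ $14.15 + 377 @ $16.45 + 227 @ $15.65 + 363 @ $16.25 + 168 @ $17.55 = $21,841.70
LIFO COGS: 399 @ $14.90 + 179 @ $14.80 + 284 @ $17.55 + 363 @ $16.25 + 139 @ $15.65 = $21,652.60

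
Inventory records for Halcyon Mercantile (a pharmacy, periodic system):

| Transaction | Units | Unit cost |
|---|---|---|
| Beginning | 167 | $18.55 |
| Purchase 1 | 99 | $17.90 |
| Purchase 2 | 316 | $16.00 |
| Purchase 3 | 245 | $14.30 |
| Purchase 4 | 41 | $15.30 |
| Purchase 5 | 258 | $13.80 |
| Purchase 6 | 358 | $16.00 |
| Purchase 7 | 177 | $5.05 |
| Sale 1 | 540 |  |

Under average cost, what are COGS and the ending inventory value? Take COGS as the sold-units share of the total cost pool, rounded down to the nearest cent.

COGS = $7,880.22; ending inventory = $16,358.78

Sale 1, sell 540: 540/1661 × $24,239.00 → $7,880.22
Ending inventory (cost pool remaining) = $16,358.78
Check: goods available $24,239.00 = COGS $7,880.22 + ending $16,358.78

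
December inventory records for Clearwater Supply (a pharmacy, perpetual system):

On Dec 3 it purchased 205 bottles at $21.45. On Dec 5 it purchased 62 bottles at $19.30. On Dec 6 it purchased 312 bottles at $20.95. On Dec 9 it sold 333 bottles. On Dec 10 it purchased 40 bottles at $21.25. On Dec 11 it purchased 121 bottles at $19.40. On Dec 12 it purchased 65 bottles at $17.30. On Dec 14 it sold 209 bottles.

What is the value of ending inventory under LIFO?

Dec 9, 333 sold [LIFO — newest first]: 312 @ $20.95 + 21 @ $19.30 = $6,941.70
Dec 14, 209 sold [LIFO — newest first]: 65 @ $17.30 + 121 @ $19.40 + 23 @ $21.25 = $3,960.65
Total COGS = $6,941.70 + $3,960.65 = $10,902.35
Ending inventory: 205 @ $21.45 + 41 @ $19.30 + 17 @ $21.25 = $5,549.80

Ending inventory = $5,549.80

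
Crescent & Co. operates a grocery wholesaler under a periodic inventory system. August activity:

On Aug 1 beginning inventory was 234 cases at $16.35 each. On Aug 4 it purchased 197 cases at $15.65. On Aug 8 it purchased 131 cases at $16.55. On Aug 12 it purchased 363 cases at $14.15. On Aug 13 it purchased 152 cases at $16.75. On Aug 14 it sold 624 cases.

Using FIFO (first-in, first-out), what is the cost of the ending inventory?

Ending inventory = $6,805.15

Aug 14, 624 sold [FIFO — oldest first]: 234 @ $16.35 + 197 @ $15.65 + 131 @ $16.55 + 62 @ $14.15 = $9,954.30
Ending inventory: 301 @ $14.15 + 152 @ $16.75 = $6,805.15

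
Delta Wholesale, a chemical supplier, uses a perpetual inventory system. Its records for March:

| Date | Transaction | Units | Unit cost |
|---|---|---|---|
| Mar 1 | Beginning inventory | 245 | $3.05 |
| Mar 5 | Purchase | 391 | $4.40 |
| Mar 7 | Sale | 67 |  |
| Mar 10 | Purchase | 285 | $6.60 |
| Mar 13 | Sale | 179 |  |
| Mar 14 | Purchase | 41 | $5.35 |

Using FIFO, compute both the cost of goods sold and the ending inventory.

Mar 7, 67 sold [FIFO — oldest first]: 67 @ $3.05 = $204.35
Mar 13, 179 sold [FIFO — oldest first]: 178 @ $3.05 + 1 @ $4.40 = $547.30
Total COGS = $204.35 + $547.30 = $751.65
Ending inventory: 390 @ $4.40 + 285 @ $6.60 + 41 @ $5.35 = $3,816.35

COGS = $751.65; ending inventory = $3,816.35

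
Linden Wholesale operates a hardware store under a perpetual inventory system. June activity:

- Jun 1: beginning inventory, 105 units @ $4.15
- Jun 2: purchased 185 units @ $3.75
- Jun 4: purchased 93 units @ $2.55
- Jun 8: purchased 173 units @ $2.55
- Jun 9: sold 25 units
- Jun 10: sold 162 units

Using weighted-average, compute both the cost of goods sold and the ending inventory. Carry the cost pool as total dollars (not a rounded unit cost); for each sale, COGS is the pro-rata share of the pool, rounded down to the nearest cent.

COGS = $608.01; ending inventory = $1,199.79

After Jun 1: 105 on hand, pool $435.75 (≈ $4.1500 each)
After Jun 2: 290 on hand, pool $1,129.50 (≈ $3.8948 each)
After Jun 4: 383 on hand, pool $1,366.65 (≈ $3.5683 each)
After Jun 8: 556 on hand, pool $1,807.80 (≈ $3.2514 each)
Jun 9, sell 25: 25/556 × $1,807.80 → $81.28
Jun 10, sell 162: 162/531 × $1,726.52 → $526.73
Total COGS = $81.28 + $526.73 = $608.01
Ending inventory (cost pool remaining) = $1,199.79
Check: goods available $1,807.80 = COGS $608.01 + ending $1,199.79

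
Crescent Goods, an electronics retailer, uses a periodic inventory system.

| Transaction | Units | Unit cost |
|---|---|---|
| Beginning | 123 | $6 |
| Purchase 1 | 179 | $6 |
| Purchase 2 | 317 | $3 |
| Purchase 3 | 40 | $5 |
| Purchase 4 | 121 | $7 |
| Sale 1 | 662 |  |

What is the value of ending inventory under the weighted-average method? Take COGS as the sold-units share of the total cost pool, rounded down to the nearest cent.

Ending inventory = $576.39

Sale 1, sell 662: 662/780 × $3,810.00 → $3,233.61
Ending inventory (cost pool remaining) = $576.39
Check: goods available $3,810.00 = COGS $3,233.61 + ending $576.39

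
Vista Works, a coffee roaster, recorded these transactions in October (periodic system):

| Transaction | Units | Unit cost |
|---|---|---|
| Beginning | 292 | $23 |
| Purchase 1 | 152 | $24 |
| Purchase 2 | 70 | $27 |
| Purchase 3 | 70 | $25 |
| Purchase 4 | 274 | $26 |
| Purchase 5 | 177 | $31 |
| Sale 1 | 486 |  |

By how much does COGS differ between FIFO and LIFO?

FIFO COGS: 292 @ $23 + 152 @ $24 + 42 @ $27 = $11,498
LIFO COGS: 177 @ $31 + 274 @ $26 + 35 @ $25 = $13,486
Difference = |$11,498 − $13,486| = $1,988

$1,988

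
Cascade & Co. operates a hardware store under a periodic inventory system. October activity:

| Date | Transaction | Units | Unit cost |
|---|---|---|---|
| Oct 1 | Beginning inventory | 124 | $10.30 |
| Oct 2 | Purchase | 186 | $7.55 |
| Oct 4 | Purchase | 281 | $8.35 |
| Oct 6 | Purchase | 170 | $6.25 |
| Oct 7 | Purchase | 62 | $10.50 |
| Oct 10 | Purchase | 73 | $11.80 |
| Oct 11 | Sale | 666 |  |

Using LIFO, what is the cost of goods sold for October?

COGS = $5,525.25

Oct 11, 666 sold [LIFO — newest first]: 73 @ $11.80 + 62 @ $10.50 + 170 @ $6.25 + 281 @ $8.35 + 80 @ $7.55 = $5,525.25
Ending inventory: 124 @ $10.30 + 106 @ $7.55 = $2,077.50
Check: goods available $7,602.75 = COGS $5,525.25 + ending $2,077.50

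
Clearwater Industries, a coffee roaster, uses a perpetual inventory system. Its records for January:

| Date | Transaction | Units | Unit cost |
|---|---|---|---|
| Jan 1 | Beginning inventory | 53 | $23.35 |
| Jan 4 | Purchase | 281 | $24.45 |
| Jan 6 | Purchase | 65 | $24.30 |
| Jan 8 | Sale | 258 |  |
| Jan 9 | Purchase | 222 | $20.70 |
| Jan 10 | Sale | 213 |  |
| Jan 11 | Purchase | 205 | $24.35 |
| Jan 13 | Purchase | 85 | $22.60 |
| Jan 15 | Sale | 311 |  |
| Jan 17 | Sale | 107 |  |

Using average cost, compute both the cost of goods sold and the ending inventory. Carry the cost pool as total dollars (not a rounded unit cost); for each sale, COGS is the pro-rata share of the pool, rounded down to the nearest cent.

After Jan 1: 53 on hand, pool $1,237.55 (≈ $23.3500 each)
After Jan 4: 334 on hand, pool $8,108.00 (≈ $24.2754 each)
After Jan 6: 399 on hand, pool $9,687.50 (≈ $24.2794 each)
Jan 8, sell 258: 258/399 × $9,687.50 → $6,264.09
After Jan 9: 363 on hand, pool $8,018.81 (≈ $22.0904 each)
Jan 10, sell 213: 213/363 × $8,018.81 → $4,705.25
After Jan 11: 355 on hand, pool $8,305.31 (≈ $23.3952 each)
After Jan 13: 440 on hand, pool $10,226.31 (≈ $23.2416 each)
Jan 15, sell 311: 311/440 × $10,226.31 → $7,228.14
Jan 17, sell 107: 107/129 × $2,998.17 → $2,486.85
Total COGS = $6,264.09 + $4,705.25 + $7,228.14 + $2,486.85 = $20,684.33
Ending inventory (cost pool remaining) = $511.32
Check: goods available $21,195.65 = COGS $20,684.33 + ending $511.32

COGS = $20,684.33; ending inventory = $511.32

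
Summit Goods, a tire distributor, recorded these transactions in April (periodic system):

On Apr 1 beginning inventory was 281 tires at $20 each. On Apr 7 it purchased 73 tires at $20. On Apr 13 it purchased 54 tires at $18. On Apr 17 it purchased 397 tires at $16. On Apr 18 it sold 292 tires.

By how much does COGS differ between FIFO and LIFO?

FIFO COGS: 281 @ $20 + 11 @ $20 = $5,840
LIFO COGS: 292 @ $16 = $4,672
Difference = |$5,840 − $4,672| = $1,168

$1,168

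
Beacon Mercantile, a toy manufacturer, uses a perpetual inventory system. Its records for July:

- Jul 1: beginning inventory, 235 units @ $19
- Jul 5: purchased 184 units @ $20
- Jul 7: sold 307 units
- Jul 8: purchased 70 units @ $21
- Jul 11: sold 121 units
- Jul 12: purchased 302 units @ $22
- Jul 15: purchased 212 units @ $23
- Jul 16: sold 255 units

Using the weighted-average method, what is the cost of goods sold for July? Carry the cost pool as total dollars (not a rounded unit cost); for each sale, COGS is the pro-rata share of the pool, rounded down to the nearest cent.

After Jul 1: 235 on hand, pool $4,465.00 (≈ $19.0000 each)
After Jul 5: 419 on hand, pool $8,145.00 (≈ $19.4391 each)
Jul 7, sell 307: 307/419 × $8,145.00 → $5,967.81
After Jul 8: 182 on hand, pool $3,647.19 (≈ $20.0395 each)
Jul 11, sell 121: 121/182 × $3,647.19 → $2,424.78
After Jul 12: 363 on hand, pool $7,866.41 (≈ $21.6706 each)
After Jul 15: 575 on hand, pool $12,742.41 (≈ $22.1607 each)
Jul 16, sell 255: 255/575 × $12,742.41 → $5,650.98
Total COGS = $5,967.81 + $2,424.78 + $5,650.98 = $14,043.57
Ending inventory (cost pool remaining) = $7,091.43
Check: goods available $21,135.00 = COGS $14,043.57 + ending $7,091.43

COGS = $14,043.57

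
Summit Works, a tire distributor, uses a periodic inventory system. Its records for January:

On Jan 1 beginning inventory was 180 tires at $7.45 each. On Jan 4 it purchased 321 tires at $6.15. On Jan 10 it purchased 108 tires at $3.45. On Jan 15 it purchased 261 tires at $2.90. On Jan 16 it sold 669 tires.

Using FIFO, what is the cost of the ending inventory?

Jan 16, 669 sold [FIFO — oldest first]: 180 @ $7.45 + 321 @ $6.15 + 108 @ $3.45 + 60 @ $2.90 = $3,861.75
Ending inventory: 201 @ $2.90 = $582.90
Check: goods available $4,444.65 = COGS $3,861.75 + ending $582.90

Ending inventory = $582.90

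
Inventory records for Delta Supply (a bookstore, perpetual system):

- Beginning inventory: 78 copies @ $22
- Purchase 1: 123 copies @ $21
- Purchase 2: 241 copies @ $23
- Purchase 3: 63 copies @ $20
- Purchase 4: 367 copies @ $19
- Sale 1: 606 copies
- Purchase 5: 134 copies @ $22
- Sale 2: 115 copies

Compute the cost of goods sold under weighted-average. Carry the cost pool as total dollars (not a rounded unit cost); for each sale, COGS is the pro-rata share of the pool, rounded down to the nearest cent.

COGS = $14,994.03

After Beginning: 78 on hand, pool $1,716.00 (≈ $22.0000 each)
After Purchase 1: 201 on hand, pool $4,299.00 (≈ $21.3881 each)
After Purchase 2: 442 on hand, pool $9,842.00 (≈ $22.2670 each)
After Purchase 3: 505 on hand, pool $11,102.00 (≈ $21.9842 each)
After Purchase 4: 872 on hand, pool $18,075.00 (≈ $20.7282 each)
Sale 1, sell 606: 606/872 × $18,075.00 → $12,561.29
After Purchase 5: 400 on hand, pool $8,461.71 (≈ $21.1543 each)
Sale 2, sell 115: 115/400 × $8,461.71 → $2,432.74
Total COGS = $12,561.29 + $2,432.74 = $14,994.03
Ending inventory (cost pool remaining) = $6,028.97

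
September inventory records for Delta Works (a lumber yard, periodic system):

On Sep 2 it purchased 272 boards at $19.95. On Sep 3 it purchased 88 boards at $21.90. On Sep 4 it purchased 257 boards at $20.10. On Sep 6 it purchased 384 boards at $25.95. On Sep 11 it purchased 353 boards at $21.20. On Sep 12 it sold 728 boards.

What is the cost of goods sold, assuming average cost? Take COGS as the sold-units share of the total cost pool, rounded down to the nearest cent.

COGS = $16,112.61

Sep 12, sell 728: 728/1354 × $29,967.70 → $16,112.61
Ending inventory (cost pool remaining) = $13,855.09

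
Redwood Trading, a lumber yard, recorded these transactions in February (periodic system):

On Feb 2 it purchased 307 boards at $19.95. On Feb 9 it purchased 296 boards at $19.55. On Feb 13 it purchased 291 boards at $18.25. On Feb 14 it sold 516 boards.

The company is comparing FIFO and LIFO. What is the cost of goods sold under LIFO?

COGS = $9,709.50

FIFO COGS: 307 @ $19.95 + 209 @ $19.55 = $10,210.60
LIFO COGS: 291 @ $18.25 + 225 @ $19.55 = $9,709.50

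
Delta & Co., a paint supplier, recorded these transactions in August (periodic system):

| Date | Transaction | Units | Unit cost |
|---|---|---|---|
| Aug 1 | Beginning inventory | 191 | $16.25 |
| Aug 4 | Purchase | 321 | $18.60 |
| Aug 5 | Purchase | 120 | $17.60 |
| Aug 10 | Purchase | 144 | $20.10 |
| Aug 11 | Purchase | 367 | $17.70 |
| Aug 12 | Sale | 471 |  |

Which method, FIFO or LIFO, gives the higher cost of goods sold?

FIFO COGS: 191 @ $16.25 + 280 @ $18.60 = $8,311.75
LIFO COGS: 367 @ $17.70 + 104 @ $20.10 = $8,586.30

LIFO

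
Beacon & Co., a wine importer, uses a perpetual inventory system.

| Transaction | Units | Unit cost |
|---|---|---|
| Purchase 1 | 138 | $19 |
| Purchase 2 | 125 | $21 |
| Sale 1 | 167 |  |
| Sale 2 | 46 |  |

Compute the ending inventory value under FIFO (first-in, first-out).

Sale 1 (167) [FIFO — oldest first]: 138 @ $19 + 29 @ $21 = $3,231
Sale 2 (46) [FIFO — oldest first]: 46 @ $21 = $966
Total COGS = $3,231 + $966 = $4,197
Ending inventory: 50 @ $21 = $1,050

Ending inventory = $1,050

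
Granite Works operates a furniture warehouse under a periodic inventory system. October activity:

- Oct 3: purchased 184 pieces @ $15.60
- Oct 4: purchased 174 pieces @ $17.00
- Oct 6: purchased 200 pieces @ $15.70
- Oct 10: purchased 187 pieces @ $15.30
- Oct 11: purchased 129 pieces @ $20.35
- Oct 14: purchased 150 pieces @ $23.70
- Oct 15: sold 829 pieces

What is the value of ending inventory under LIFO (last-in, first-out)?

Ending inventory = $3,057.40

Oct 15, 829 sold [LIFO — newest first]: 150 @ $23.70 + 129 @ $20.35 + 187 @ $15.30 + 200 @ $15.70 + 163 @ $17.00 = $14,952.25
Ending inventory: 184 @ $15.60 + 11 @ $17.00 = $3,057.40
Check: goods available $18,009.65 = COGS $14,952.25 + ending $3,057.40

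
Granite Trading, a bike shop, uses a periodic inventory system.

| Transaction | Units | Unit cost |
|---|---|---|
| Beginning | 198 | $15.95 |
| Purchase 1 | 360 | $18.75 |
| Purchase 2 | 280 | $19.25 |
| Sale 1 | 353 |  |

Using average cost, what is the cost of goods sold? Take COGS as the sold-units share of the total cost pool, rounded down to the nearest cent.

Sale 1, sell 353: 353/838 × $15,298.10 → $6,444.18
Ending inventory (cost pool remaining) = $8,853.92

COGS = $6,444.18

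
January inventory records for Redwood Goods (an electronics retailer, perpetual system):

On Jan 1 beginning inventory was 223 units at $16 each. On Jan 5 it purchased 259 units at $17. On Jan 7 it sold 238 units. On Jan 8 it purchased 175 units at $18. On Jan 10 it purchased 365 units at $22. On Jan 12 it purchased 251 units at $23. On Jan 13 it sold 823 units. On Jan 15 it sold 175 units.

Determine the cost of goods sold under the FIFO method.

COGS = $24,073

Jan 7, 238 sold [FIFO — oldest first]: 223 @ $16 + 15 @ $17 = $3,823
Jan 13, 823 sold [FIFO — oldest first]: 244 @ $17 + 175 @ $18 + 365 @ $22 + 39 @ $23 = $16,225
Jan 15, 175 sold [FIFO — oldest first]: 175 @ $23 = $4,025
Total COGS = $3,823 + $16,225 + $4,025 = $24,073
Ending inventory: 37 @ $23 = $851
Check: goods available $24,924 = COGS $24,073 + ending $851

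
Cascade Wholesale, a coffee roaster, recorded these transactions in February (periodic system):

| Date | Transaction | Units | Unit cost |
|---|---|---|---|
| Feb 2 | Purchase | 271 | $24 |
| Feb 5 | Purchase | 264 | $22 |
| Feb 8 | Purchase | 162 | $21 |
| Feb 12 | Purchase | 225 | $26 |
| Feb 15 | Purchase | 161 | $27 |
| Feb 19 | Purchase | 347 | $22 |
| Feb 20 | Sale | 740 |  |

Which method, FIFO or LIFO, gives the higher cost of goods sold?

LIFO

FIFO COGS: 271 @ $24 + 264 @ $22 + 162 @ $21 + 43 @ $26 = $16,832
LIFO COGS: 347 @ $22 + 161 @ $27 + 225 @ $26 + 7 @ $21 = $17,978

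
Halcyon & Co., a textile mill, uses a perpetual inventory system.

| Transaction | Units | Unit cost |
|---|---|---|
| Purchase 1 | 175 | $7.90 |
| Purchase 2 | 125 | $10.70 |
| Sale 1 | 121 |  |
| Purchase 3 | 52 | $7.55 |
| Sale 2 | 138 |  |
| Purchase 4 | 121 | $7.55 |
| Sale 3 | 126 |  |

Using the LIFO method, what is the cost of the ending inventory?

Sale 1 (121) [LIFO — newest first]: 121 @ $10.70 = $1,294.70
Sale 2 (138) [LIFO — newest first]: 52 @ $7.55 + 4 @ $10.70 + 82 @ $7.90 = $1,083.20
Sale 3 (126) [LIFO — newest first]: 121 @ $7.55 + 5 @ $7.90 = $953.05
Total COGS = $1,294.70 + $1,083.20 + $953.05 = $3,330.95
Ending inventory: 88 @ $7.90 = $695.20
Check: goods available $4,026.15 = COGS $3,330.95 + ending $695.20

Ending inventory = $695.20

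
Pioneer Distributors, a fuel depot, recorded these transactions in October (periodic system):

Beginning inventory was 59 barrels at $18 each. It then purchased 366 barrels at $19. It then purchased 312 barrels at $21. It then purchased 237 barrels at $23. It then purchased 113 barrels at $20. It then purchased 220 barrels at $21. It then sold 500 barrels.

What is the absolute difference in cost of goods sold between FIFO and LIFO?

$1,130

FIFO COGS: 59 @ $18 + 366 @ $19 + 75 @ $21 = $9,591
LIFO COGS: 220 @ $21 + 113 @ $20 + 167 @ $23 = $10,721
Difference = |$9,591 − $10,721| = $1,130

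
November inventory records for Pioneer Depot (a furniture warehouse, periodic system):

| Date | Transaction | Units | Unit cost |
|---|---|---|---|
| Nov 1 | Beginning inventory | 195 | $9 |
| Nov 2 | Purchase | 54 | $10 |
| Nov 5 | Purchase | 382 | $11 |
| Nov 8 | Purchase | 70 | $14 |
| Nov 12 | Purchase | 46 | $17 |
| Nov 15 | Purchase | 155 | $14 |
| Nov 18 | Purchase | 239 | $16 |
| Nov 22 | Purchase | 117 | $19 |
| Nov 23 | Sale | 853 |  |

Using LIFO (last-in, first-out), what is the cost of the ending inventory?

Nov 23, 853 sold [LIFO — newest first]: 117 @ $19 + 239 @ $16 + 155 @ $14 + 46 @ $17 + 70 @ $14 + 226 @ $11 = $12,465
Ending inventory: 195 @ $9 + 54 @ $10 + 156 @ $11 = $4,011

Ending inventory = $4,011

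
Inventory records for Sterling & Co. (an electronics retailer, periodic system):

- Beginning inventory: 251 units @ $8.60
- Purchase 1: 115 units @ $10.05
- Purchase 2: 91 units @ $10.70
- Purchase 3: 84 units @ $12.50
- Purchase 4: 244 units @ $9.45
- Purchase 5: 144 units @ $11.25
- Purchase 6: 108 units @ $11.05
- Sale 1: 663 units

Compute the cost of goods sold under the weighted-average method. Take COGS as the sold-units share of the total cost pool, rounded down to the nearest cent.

COGS = $6,685.78

Sale 1, sell 663: 663/1037 × $10,457.25 → $6,685.78
Ending inventory (cost pool remaining) = $3,771.47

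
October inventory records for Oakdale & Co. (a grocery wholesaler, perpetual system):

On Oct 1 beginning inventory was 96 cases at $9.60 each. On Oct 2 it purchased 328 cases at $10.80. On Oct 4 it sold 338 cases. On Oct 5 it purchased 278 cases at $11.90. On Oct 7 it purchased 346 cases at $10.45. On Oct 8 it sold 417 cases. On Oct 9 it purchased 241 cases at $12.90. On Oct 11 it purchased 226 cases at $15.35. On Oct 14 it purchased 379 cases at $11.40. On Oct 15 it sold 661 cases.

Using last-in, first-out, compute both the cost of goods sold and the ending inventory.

COGS = $16,611.10; ending inventory = $5,675.40

Oct 4, 338 sold [LIFO — newest first]: 328 @ $10.80 + 10 @ $9.60 = $3,638.40
Oct 8, 417 sold [LIFO — newest first]: 346 @ $10.45 + 71 @ $11.90 = $4,460.60
Oct 15, 661 sold [LIFO — newest first]: 379 @ $11.40 + 226 @ $15.35 + 56 @ $12.90 = $8,512.10
Total COGS = $3,638.40 + $4,460.60 + $8,512.10 = $16,611.10
Ending inventory: 86 @ $9.60 + 207 @ $11.90 + 185 @ $12.90 = $5,675.40
Check: goods available $22,286.50 = COGS $16,611.10 + ending $5,675.40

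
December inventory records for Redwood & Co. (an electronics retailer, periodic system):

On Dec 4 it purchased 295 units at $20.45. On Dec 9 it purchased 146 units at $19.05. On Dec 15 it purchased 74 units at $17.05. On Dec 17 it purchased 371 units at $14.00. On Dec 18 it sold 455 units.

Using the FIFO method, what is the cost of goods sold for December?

Dec 18, 455 sold [FIFO — oldest first]: 295 @ $20.45 + 146 @ $19.05 + 14 @ $17.05 = $9,052.75
Ending inventory: 60 @ $17.05 + 371 @ $14.00 = $6,217.00

COGS = $9,052.75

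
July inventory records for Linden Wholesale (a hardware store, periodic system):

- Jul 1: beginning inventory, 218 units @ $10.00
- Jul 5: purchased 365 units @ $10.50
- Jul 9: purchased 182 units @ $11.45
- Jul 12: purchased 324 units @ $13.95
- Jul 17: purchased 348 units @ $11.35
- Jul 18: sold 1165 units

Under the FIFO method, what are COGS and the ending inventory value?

COGS = $13,478.80; ending inventory = $3,087.20

Jul 18, 1165 sold [FIFO — oldest first]: 218 @ $10.00 + 365 @ $10.50 + 182 @ $11.45 + 324 @ $13.95 + 76 @ $11.35 = $13,478.80
Ending inventory: 272 @ $11.35 = $3,087.20
Check: goods available $16,566.00 = COGS $13,478.80 + ending $3,087.20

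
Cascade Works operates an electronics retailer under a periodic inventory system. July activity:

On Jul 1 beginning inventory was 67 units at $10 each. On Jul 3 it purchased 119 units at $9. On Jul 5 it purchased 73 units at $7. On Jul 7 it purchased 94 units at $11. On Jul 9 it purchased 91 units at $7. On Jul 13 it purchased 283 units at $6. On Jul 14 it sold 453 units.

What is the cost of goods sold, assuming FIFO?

Jul 14, 453 sold [FIFO — oldest first]: 67 @ $10 + 119 @ $9 + 73 @ $7 + 94 @ $11 + 91 @ $7 + 9 @ $6 = $3,977
Ending inventory: 274 @ $6 = $1,644

COGS = $3,977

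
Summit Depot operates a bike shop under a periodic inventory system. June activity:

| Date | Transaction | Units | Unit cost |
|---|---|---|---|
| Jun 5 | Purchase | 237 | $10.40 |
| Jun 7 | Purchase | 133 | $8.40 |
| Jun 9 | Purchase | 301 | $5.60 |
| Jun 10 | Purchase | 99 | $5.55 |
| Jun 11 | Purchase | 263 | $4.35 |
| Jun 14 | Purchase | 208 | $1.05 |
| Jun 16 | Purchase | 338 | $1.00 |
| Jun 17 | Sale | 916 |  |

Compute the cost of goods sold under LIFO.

Jun 17, 916 sold [LIFO — newest first]: 338 @ $1.00 + 208 @ $1.05 + 263 @ $4.35 + 99 @ $5.55 + 8 @ $5.60 = $2,294.70
Ending inventory: 237 @ $10.40 + 133 @ $8.40 + 293 @ $5.60 = $5,222.80
Check: goods available $7,517.50 = COGS $2,294.70 + ending $5,222.80

COGS = $2,294.70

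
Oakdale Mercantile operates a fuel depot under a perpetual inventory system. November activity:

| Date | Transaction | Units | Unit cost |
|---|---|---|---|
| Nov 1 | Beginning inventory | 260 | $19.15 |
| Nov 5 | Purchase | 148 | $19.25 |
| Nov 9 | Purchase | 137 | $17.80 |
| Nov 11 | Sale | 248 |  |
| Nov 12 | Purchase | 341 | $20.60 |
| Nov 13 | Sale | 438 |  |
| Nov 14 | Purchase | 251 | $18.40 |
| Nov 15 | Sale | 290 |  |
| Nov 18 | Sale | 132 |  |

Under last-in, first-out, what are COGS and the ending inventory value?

COGS = $21,354.25; ending inventory = $555.35

Nov 11, 248 sold [LIFO — newest first]: 137 @ $17.80 + 111 @ $19.25 = $4,575.35
Nov 13, 438 sold [LIFO — newest first]: 341 @ $20.60 + 37 @ $19.25 + 60 @ $19.15 = $8,885.85
Nov 15, 290 sold [LIFO — newest first]: 251 @ $18.40 + 39 @ $19.15 = $5,365.25
Nov 18, 132 sold [LIFO — newest first]: 132 @ $19.15 = $2,527.80
Total COGS = $4,575.35 + $8,885.85 + $5,365.25 + $2,527.80 = $21,354.25
Ending inventory: 29 @ $19.15 = $555.35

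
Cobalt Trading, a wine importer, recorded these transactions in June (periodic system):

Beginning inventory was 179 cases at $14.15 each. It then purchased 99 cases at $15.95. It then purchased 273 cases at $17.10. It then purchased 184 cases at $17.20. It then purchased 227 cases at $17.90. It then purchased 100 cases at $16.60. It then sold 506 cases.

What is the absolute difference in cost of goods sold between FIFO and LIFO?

FIFO COGS: 179 @ $14.15 + 99 @ $15.95 + 228 @ $17.10 = $8,010.70
LIFO COGS: 100 @ $16.60 + 227 @ $17.90 + 179 @ $17.20 = $8,802.10
Difference = |$8,010.70 − $8,802.10| = $791.40

$791.40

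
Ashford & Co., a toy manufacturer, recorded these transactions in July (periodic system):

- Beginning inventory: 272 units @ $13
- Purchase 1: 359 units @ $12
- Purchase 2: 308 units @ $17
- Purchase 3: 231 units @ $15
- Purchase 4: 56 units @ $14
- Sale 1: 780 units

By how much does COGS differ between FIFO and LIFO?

$1,328

FIFO COGS: 272 @ $13 + 359 @ $12 + 149 @ $17 = $10,377
LIFO COGS: 56 @ $14 + 231 @ $15 + 308 @ $17 + 185 @ $12 = $11,705
Difference = |$10,377 − $11,705| = $1,328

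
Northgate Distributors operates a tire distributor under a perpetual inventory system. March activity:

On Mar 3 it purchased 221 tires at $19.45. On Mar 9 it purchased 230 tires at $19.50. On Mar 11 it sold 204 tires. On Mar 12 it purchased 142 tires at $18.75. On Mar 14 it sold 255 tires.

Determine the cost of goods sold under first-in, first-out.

COGS = $8,933.45

Mar 11, 204 sold [FIFO — oldest first]: 204 @ $19.45 = $3,967.80
Mar 14, 255 sold [FIFO — oldest first]: 17 @ $19.45 + 230 @ $19.50 + 8 @ $18.75 = $4,965.65
Total COGS = $3,967.80 + $4,965.65 = $8,933.45
Ending inventory: 134 @ $18.75 = $2,512.50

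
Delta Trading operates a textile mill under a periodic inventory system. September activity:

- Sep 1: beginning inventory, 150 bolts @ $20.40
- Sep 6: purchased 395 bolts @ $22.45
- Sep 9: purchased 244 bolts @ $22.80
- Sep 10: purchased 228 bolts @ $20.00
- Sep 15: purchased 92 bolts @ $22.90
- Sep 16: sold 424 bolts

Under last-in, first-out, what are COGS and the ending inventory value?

COGS = $9,038.00; ending inventory = $15,119.75

Sep 16, 424 sold [LIFO — newest first]: 92 @ $22.90 + 228 @ $20.00 + 104 @ $22.80 = $9,038.00
Ending inventory: 150 @ $20.40 + 395 @ $22.45 + 140 @ $22.80 = $15,119.75
Check: goods available $24,157.75 = COGS $9,038.00 + ending $15,119.75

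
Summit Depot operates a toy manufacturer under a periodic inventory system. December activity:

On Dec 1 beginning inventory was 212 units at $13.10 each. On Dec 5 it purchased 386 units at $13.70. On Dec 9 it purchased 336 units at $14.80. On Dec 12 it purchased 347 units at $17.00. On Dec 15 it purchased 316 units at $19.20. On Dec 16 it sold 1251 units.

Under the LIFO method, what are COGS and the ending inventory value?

Dec 16, 1251 sold [LIFO — newest first]: 316 @ $19.20 + 347 @ $17.00 + 336 @ $14.80 + 252 @ $13.70 = $20,391.40
Ending inventory: 212 @ $13.10 + 134 @ $13.70 = $4,613.00

COGS = $20,391.40; ending inventory = $4,613.00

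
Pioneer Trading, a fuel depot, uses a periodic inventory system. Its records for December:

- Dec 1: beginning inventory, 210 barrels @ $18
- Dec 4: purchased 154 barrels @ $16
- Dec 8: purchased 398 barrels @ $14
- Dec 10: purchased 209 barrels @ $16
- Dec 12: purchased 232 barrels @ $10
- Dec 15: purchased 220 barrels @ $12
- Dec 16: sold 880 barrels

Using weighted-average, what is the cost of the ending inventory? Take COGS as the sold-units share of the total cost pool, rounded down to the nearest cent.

Dec 16, sell 880: 880/1423 × $20,120.00 → $12,442.44
Ending inventory (cost pool remaining) = $7,677.56

Ending inventory = $7,677.56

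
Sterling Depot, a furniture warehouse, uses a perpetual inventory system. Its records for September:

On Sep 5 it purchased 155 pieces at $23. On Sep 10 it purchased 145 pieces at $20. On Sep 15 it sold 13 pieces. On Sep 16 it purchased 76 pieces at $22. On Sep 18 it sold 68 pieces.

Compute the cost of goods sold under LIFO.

Sep 15, 13 sold [LIFO — newest first]: 13 @ $20 = $260
Sep 18, 68 sold [LIFO — newest first]: 68 @ $22 = $1,496
Total COGS = $260 + $1,496 = $1,756
Ending inventory: 155 @ $23 + 132 @ $20 + 8 @ $22 = $6,381
Check: goods available $8,137 = COGS $1,756 + ending $6,381

COGS = $1,756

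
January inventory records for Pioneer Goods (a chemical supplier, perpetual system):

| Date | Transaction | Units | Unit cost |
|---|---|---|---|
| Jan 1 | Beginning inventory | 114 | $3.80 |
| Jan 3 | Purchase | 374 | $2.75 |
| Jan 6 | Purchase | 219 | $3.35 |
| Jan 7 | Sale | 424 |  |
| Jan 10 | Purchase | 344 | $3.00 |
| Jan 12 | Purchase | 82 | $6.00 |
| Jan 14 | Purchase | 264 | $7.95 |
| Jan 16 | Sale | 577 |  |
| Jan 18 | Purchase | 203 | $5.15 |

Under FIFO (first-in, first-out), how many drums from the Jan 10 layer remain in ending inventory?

50

Jan 7, 424 sold [FIFO — oldest first]: 114 @ $3.80 + 310 @ $2.75 = $1,285.70
Jan 16, 577 sold [FIFO — oldest first]: 64 @ $2.75 + 219 @ $3.35 + 294 @ $3.00 = $1,791.65
Total COGS = $1,285.70 + $1,791.65 = $3,077.35
Ending inventory: 50 @ $3.00 + 82 @ $6.00 + 264 @ $7.95 + 203 @ $5.15 = $3,786.25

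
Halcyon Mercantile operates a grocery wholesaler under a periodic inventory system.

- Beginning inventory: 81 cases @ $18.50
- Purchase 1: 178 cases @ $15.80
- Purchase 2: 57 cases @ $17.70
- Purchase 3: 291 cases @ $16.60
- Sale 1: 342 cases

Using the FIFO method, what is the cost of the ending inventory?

Sale 1 (342) [FIFO — oldest first]: 81 @ $18.50 + 178 @ $15.80 + 57 @ $17.70 + 26 @ $16.60 = $5,751.40
Ending inventory: 265 @ $16.60 = $4,399.00

Ending inventory = $4,399.00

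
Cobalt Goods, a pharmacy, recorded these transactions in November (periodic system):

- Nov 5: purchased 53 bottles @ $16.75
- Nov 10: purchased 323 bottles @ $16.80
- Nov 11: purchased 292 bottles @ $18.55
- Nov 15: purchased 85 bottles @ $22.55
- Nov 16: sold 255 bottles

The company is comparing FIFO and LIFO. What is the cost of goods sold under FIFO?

COGS = $4,281.35

FIFO COGS: 53 @ $16.75 + 202 @ $16.80 = $4,281.35
LIFO COGS: 85 @ $22.55 + 170 @ $18.55 = $5,070.25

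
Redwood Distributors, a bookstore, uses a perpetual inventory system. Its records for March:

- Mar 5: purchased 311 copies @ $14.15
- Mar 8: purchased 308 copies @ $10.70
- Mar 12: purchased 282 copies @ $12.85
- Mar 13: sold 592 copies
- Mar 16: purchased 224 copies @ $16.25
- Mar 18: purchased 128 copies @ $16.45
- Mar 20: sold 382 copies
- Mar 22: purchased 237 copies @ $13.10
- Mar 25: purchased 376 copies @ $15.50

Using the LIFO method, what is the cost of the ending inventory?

Mar 13, 592 sold [LIFO — newest first]: 282 @ $12.85 + 308 @ $10.70 + 2 @ $14.15 = $6,947.60
Mar 20, 382 sold [LIFO — newest first]: 128 @ $16.45 + 224 @ $16.25 + 30 @ $14.15 = $6,170.10
Total COGS = $6,947.60 + $6,170.10 = $13,117.70
Ending inventory: 279 @ $14.15 + 237 @ $13.10 + 376 @ $15.50 = $12,880.55

Ending inventory = $12,880.55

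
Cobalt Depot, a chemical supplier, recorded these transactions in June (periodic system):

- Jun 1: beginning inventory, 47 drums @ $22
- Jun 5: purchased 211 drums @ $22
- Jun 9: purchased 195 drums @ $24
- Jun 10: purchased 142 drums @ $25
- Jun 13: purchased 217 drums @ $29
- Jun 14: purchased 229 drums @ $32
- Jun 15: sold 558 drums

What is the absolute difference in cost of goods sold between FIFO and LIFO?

FIFO COGS: 47 @ $22 + 211 @ $22 + 195 @ $24 + 105 @ $25 = $12,981
LIFO COGS: 229 @ $32 + 217 @ $29 + 112 @ $25 = $16,421
Difference = |$12,981 − $16,421| = $3,440

$3,440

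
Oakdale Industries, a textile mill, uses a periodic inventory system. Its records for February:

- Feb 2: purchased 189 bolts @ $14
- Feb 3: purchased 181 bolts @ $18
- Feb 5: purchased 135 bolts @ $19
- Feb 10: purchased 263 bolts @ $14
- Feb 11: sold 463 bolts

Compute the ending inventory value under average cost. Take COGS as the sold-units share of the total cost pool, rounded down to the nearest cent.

Feb 11, sell 463: 463/768 × $12,151.00 → $7,325.40
Ending inventory (cost pool remaining) = $4,825.60
Check: goods available $12,151.00 = COGS $7,325.40 + ending $4,825.60

Ending inventory = $4,825.60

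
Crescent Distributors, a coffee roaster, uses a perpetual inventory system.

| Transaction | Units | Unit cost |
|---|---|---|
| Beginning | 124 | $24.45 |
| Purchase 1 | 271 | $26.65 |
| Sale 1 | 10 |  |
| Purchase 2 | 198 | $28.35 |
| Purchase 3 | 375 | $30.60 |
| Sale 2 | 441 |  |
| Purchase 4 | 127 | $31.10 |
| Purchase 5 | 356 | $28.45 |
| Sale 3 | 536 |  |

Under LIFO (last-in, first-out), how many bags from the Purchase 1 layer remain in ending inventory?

261

Sale 1 (10) [LIFO — newest first]: 10 @ $26.65 = $266.50
Sale 2 (441) [LIFO — newest first]: 375 @ $30.60 + 66 @ $28.35 = $13,346.10
Sale 3 (536) [LIFO — newest first]: 356 @ $28.45 + 127 @ $31.10 + 53 @ $28.35 = $15,580.45
Total COGS = $266.50 + $13,346.10 + $15,580.45 = $29,193.05
Ending inventory: 124 @ $24.45 + 261 @ $26.65 + 79 @ $28.35 = $12,227.10
Check: goods available $41,420.15 = COGS $29,193.05 + ending $12,227.10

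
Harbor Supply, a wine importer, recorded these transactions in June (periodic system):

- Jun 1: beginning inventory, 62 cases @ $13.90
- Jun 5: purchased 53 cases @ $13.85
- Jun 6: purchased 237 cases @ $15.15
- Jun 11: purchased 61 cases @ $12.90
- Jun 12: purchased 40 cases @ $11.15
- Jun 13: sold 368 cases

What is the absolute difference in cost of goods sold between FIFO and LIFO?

FIFO COGS: 62 @ $13.90 + 53 @ $13.85 + 237 @ $15.15 + 16 @ $12.90 = $5,392.80
LIFO COGS: 40 @ $11.15 + 61 @ $12.90 + 237 @ $15.15 + 30 @ $13.85 = $5,238.95
Difference = |$5,392.80 − $5,238.95| = $153.85

$153.85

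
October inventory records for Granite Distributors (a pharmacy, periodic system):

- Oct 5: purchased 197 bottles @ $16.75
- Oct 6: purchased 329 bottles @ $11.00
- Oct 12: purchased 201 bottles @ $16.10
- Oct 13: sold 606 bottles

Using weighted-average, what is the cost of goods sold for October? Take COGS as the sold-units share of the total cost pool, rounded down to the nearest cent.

Oct 13, sell 606: 606/727 × $10,154.85 → $8,464.70
Ending inventory (cost pool remaining) = $1,690.15
Check: goods available $10,154.85 = COGS $8,464.70 + ending $1,690.15

COGS = $8,464.70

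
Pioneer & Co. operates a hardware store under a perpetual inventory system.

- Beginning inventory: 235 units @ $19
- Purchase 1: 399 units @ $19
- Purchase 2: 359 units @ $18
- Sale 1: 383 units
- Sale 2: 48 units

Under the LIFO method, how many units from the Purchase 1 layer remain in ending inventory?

327

Sale 1 (383) [LIFO — newest first]: 359 @ $18 + 24 @ $19 = $6,918
Sale 2 (48) [LIFO — newest first]: 48 @ $19 = $912
Total COGS = $6,918 + $912 = $7,830
Ending inventory: 235 @ $19 + 327 @ $19 = $10,678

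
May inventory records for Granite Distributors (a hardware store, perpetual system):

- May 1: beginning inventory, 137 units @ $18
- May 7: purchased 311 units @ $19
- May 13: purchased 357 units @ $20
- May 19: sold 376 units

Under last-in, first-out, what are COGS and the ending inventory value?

COGS = $7,501; ending inventory = $8,014

May 19, 376 sold [LIFO — newest first]: 357 @ $20 + 19 @ $19 = $7,501
Ending inventory: 137 @ $18 + 292 @ $19 = $8,014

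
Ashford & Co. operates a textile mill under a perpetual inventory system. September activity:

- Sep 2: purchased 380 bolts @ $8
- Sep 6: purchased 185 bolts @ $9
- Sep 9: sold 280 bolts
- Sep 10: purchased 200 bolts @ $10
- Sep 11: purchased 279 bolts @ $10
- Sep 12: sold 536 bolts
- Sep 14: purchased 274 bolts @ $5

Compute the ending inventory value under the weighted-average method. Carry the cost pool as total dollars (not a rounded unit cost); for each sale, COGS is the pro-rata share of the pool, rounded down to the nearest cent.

Ending inventory = $3,507.75

After Sep 2: 380 on hand, pool $3,040.00 (≈ $8.0000 each)
After Sep 6: 565 on hand, pool $4,705.00 (≈ $8.3274 each)
Sep 9, sell 280: 280/565 × $4,705.00 → $2,331.68
After Sep 10: 485 on hand, pool $4,373.32 (≈ $9.0172 each)
After Sep 11: 764 on hand, pool $7,163.32 (≈ $9.3761 each)
Sep 12, sell 536: 536/764 × $7,163.32 → $5,025.57
After Sep 14: 502 on hand, pool $3,507.75 (≈ $6.9875 each)
Total COGS = $2,331.68 + $5,025.57 = $7,357.25
Ending inventory (cost pool remaining) = $3,507.75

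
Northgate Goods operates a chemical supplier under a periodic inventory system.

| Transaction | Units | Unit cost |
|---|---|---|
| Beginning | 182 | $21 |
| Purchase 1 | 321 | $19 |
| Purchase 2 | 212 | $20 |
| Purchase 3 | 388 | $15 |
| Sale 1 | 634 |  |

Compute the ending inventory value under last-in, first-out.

Ending inventory = $9,275

Sale 1 (634) [LIFO — newest first]: 388 @ $15 + 212 @ $20 + 34 @ $19 = $10,706
Ending inventory: 182 @ $21 + 287 @ $19 = $9,275
Check: goods available $19,981 = COGS $10,706 + ending $9,275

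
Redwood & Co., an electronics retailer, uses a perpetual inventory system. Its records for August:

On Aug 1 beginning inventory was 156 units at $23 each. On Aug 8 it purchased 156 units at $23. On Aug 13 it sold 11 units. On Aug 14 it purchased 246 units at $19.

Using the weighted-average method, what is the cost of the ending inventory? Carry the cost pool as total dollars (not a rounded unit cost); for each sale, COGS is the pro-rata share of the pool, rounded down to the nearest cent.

After Aug 1: 156 on hand, pool $3,588.00 (≈ $23.0000 each)
After Aug 8: 312 on hand, pool $7,176.00 (≈ $23.0000 each)
Aug 13, sell 11: 11/312 × $7,176.00 → $253.00
After Aug 14: 547 on hand, pool $11,597.00 (≈ $21.2011 each)
Ending inventory (cost pool remaining) = $11,597.00

Ending inventory = $11,597.00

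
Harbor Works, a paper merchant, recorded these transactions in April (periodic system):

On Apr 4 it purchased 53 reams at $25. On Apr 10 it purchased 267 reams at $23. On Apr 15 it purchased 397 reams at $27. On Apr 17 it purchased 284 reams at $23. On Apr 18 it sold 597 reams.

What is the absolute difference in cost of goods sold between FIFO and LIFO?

FIFO COGS: 53 @ $25 + 267 @ $23 + 277 @ $27 = $14,945
LIFO COGS: 284 @ $23 + 313 @ $27 = $14,983
Difference = |$14,945 − $14,983| = $38

$38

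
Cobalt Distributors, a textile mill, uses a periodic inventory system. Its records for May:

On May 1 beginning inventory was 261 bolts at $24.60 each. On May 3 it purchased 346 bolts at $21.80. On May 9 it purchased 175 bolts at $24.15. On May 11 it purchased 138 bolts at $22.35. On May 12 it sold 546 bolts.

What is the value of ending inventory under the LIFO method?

Ending inventory = $8,884.00

May 12, 546 sold [LIFO — newest first]: 138 @ $22.35 + 175 @ $24.15 + 233 @ $21.80 = $12,389.95
Ending inventory: 261 @ $24.60 + 113 @ $21.80 = $8,884.00
Check: goods available $21,273.95 = COGS $12,389.95 + ending $8,884.00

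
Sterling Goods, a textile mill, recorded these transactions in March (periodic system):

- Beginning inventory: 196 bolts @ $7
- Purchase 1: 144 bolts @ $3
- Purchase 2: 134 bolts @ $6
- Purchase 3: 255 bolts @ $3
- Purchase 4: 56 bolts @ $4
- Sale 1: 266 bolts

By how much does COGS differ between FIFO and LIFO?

$728

FIFO COGS: 196 @ $7 + 70 @ $3 = $1,582
LIFO COGS: 56 @ $4 + 210 @ $3 = $854
Difference = |$1,582 − $854| = $728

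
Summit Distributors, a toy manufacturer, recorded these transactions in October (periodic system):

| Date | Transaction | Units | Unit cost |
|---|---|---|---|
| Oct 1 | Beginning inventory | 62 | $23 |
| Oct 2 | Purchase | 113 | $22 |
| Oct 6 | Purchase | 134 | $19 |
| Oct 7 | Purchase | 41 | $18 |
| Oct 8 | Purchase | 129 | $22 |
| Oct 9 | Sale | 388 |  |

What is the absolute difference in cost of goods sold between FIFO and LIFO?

$62

FIFO COGS: 62 @ $23 + 113 @ $22 + 134 @ $19 + 41 @ $18 + 38 @ $22 = $8,032
LIFO COGS: 129 @ $22 + 41 @ $18 + 134 @ $19 + 84 @ $22 = $7,970
Difference = |$8,032 − $7,970| = $62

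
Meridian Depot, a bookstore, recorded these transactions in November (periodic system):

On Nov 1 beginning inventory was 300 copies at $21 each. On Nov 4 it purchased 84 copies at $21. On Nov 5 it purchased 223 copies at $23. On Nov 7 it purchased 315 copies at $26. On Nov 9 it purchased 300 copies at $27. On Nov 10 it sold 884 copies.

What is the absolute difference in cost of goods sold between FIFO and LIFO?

FIFO COGS: 300 @ $21 + 84 @ $21 + 223 @ $23 + 277 @ $26 = $20,395
LIFO COGS: 300 @ $27 + 315 @ $26 + 223 @ $23 + 46 @ $21 = $22,385
Difference = |$20,395 − $22,385| = $1,990

$1,990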